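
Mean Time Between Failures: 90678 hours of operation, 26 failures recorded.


Formula: MTBF = Total operating time / Number of failures
MTBF = 90678 / 26
MTBF = 3487.62 hours

3487.62 hours


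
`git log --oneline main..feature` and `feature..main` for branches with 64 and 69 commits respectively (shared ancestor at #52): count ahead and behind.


Common ancestor: commit #52
feature commits after divergence: 64 - 52 = 12
main commits after divergence: 69 - 52 = 17
feature is 12 commits ahead of main
main is 17 commits ahead of feature

feature ahead: 12, main ahead: 17


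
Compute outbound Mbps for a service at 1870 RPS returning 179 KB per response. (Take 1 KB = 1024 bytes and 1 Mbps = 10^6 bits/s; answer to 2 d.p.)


Formula: Mbps = payload_bytes * RPS * 8 / 1e6
Payload per request = 179 KB = 179 * 1024 = 183296 bytes
Total bytes/sec = 183296 * 1870 = 342763520
Total bits/sec = 342763520 * 8 = 2742108160
Mbps = 2742108160 / 1e6 = 2742.11

2742.11 Mbps


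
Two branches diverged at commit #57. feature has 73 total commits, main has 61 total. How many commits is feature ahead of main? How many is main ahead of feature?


Common ancestor: commit #57
feature commits after divergence: 73 - 57 = 16
main commits after divergence: 61 - 57 = 4
feature is 16 commits ahead of main
main is 4 commits ahead of feature

feature ahead: 16, main ahead: 4


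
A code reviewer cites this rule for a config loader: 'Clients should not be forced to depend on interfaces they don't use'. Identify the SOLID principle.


This describes the Interface Segregation Principle (ISP)

Interface Segregation Principle (ISP)


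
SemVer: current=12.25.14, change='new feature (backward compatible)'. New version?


Current: 12.25.14
Change category: 'new feature (backward compatible)' → minor bump
SemVer rule: minor bump → increment MINOR, reset PATCH to 0 (MAJOR unchanged)
New: 12.26.0

12.26.0


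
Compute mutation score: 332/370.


Mutation score = killed / total * 100
Mutation score = 332 / 370 * 100
Mutation score = 89.73%

89.73%


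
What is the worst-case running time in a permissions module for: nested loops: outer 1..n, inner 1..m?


Reasoning: product of independent bounds
Complexity: O(n*m)

O(n*m)


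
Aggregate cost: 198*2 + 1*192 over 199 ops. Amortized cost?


Formula: Amortized cost = Total cost / Operations
Total cost = (198 * 2) + (1 * 192)
Total cost = 396 + 192 = 588
Amortized = 588 / 199 = 2.9548

2.9548


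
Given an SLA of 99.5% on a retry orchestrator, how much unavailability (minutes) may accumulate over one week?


Formula: allowed downtime = period * (100 - SLA) / 100
Period (week) = 10080 minutes
Unavailability fraction = (100 - 99.5) / 100
Allowed downtime = 10080 * (100 - 99.5) / 100
Allowed downtime = 50.4 minutes

50.4 minutes


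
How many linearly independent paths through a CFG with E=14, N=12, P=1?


Formula: V(G) = E - N + 2P
V(G) = 14 - 12 + 2*1
V(G) = 2 + 2
V(G) = 4

4


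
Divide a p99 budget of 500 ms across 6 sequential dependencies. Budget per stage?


Formula: per_stage = total_budget / stages
per_stage = 500 / 6
per_stage = 83.33 ms

83.33 ms


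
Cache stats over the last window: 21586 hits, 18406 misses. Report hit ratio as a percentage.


Formula: hit rate = hits / (hits + misses) * 100
hit rate = 21586 / (21586 + 18406) * 100
hit rate = 21586 / 39992 * 100
hit rate = 53.98%

53.98%


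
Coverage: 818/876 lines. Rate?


Coverage = covered / total * 100
Coverage = 818 / 876 * 100
Coverage = 93.38%

93.38%


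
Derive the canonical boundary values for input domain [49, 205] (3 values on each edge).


Range: [49, 205]
Boundaries: just below min, min, min+1, max-1, max, just above max
Values: [48, 49, 50, 204, 205, 206]

[48, 49, 50, 204, 205, 206]


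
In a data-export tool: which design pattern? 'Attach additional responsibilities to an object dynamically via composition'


This matches the Decorator pattern

Decorator


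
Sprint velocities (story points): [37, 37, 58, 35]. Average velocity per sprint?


Formula: Avg velocity = Total points / Number of sprints
Points: [37, 37, 58, 35]
Sum = 37 + 37 + 58 + 35 = 167
Avg velocity = 167 / 4 = 41.75 points/sprint

41.75 points/sprint


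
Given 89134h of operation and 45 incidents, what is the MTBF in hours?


Formula: MTBF = Total operating time / Number of failures
MTBF = 89134 / 45
MTBF = 1980.76 hours

1980.76 hours


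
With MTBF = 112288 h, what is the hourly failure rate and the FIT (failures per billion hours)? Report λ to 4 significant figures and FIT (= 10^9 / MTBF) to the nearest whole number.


Formula: λ = 1 / MTBF; FIT = λ × 1e9 = 1e9 / MTBF
λ = 1 / 112288 ≈ 8.906e-06 failures/hour
FIT = 1e9 / 112288 ≈ 8906 failures per 1e9 hours (nearest whole number)

λ = 8.906e-06 /h, FIT = 8906


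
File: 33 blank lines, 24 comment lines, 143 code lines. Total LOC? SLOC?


Total LOC = blank + comment + code
Total LOC = 33 + 24 + 143 = 200
SLOC (source only) = code = 143

Total LOC: 200, SLOC: 143


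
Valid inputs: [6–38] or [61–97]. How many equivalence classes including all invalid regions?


Valid ranges: [6,38] and [61,97]
Class 1: x < 6 — invalid
Class 2: 6 ≤ x ≤ 38 — valid
Class 3: 38 < x < 61 — invalid (gap between ranges)
Class 4: 61 ≤ x ≤ 97 — valid
Class 5: x > 97 — invalid
Total equivalence classes: 5

5 equivalence classes


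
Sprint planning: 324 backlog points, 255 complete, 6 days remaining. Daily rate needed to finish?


Formula: Required rate = Remaining points / Days left
Remaining = 324 - 255 = 69 points
Required rate = 69 / 6 = 11.5 points/day

11.5 points/day


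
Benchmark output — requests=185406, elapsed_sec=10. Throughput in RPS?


Formula: throughput = requests / seconds
throughput = 185406 / 10
throughput = 18540.6 requests/second

18540.6 requests/second


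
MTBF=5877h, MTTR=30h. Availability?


Availability = MTBF / (MTBF + MTTR)
Availability = 5877 / (5877 + 30)
Availability = 5877 / 5907
Availability = 99.4921%

99.4921%


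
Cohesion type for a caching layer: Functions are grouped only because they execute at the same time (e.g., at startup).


Reasoning: Related by timing only
Type: Temporal cohesion

Temporal cohesion


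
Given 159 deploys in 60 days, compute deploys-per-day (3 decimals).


Formula: deployments per day = releases / days
= 159 / 60
= 2.65 deploys/day
(equivalently, 18.55 deploys/week)

2.65 deploys/day


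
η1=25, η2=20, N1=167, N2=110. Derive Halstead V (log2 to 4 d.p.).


Formula: V = N * log2(η), where N = N1 + N2 and η = η1 + η2
η = 25 + 20 = 45
N = 167 + 110 = 277
log2(45) ≈ 5.4919
V = 277 * 5.4919 = 1521.26

1521.26


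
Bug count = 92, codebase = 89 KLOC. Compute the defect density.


Defect density = defects / KLOC
Defect density = 92 / 89
Defect density = 1.034 defects/KLOC

1.034 defects/KLOC


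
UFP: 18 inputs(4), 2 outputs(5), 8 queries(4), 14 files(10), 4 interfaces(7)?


UFP = EI*4 + EO*5 + EQ*4 + ILF*10 + EIF*7
UFP = 18*4 + 2*5 + 8*4 + 14*10 + 4*7
UFP = 72 + 10 + 32 + 140 + 28
UFP = 282

282


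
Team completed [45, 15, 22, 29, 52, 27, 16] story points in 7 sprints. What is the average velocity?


Formula: Avg velocity = Total points / Number of sprints
Points: [45, 15, 22, 29, 52, 27, 16]
Sum = 45 + 15 + 22 + 29 + 52 + 27 + 16 = 206
Avg velocity = 206 / 7 = 29.43 points/sprint

29.43 points/sprint


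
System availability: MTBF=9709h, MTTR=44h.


Availability = MTBF / (MTBF + MTTR)
Availability = 9709 / (9709 + 44)
Availability = 9709 / 9753
Availability = 99.5489%

99.5489%


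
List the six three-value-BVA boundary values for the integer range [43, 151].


Range: [43, 151]
Boundaries: just below min, min, min+1, max-1, max, just above max
Values: [42, 43, 44, 150, 151, 152]

[42, 43, 44, 150, 151, 152]


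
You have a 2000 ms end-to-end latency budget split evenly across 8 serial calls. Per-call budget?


Formula: per_stage = total_budget / stages
per_stage = 2000 / 8
per_stage = 250.0 ms

250.0 ms


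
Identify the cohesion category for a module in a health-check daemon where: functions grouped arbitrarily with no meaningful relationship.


Reasoning: Worst: random grouping
Type: Coincidental cohesion

Coincidental cohesion


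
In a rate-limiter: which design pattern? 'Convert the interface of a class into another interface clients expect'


This matches the Adapter pattern

Adapter


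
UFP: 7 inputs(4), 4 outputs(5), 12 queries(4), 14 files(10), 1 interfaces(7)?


UFP = EI*4 + EO*5 + EQ*4 + ILF*10 + EIF*7
UFP = 7*4 + 4*5 + 12*4 + 14*10 + 1*7
UFP = 28 + 20 + 48 + 140 + 7
UFP = 243

243


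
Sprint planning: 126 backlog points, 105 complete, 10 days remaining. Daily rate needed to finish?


Formula: Required rate = Remaining points / Days left
Remaining = 126 - 105 = 21 points
Required rate = 21 / 10 = 2.1 points/day

2.1 points/day


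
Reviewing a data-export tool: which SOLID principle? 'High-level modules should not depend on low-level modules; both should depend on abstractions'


This describes the Dependency Inversion Principle (DIP)

Dependency Inversion Principle (DIP)


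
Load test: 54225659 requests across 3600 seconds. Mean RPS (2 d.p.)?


Formula: throughput = requests / seconds
throughput = 54225659 / 3600
throughput = 15062.68 requests/second

15062.68 requests/second


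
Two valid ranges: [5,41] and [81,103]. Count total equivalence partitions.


Valid ranges: [5,41] and [81,103]
Class 1: x < 5 — invalid
Class 2: 5 ≤ x ≤ 41 — valid
Class 3: 41 < x < 81 — invalid (gap between ranges)
Class 4: 81 ≤ x ≤ 103 — valid
Class 5: x > 103 — invalid
Total equivalence classes: 5

5 equivalence classes


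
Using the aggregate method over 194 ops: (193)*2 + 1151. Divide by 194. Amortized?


Formula: Amortized cost = Total cost / Operations
Total cost = (193 * 2) + (1 * 1151)
Total cost = 386 + 1151 = 1537
Amortized = 1537 / 194 = 7.9227

7.9227


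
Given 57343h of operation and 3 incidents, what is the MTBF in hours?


Formula: MTBF = Total operating time / Number of failures
MTBF = 57343 / 3
MTBF = 19114.33 hours

19114.33 hours


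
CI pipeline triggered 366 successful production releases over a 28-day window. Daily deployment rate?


Formula: deployments per day = releases / days
= 366 / 28
= 13.071 deploys/day
(equivalently, 91.5 deploys/week)

13.071 deploys/day


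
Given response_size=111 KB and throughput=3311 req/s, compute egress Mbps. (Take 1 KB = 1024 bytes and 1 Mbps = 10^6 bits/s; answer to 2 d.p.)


Formula: Mbps = payload_bytes * RPS * 8 / 1e6
Payload per request = 111 KB = 111 * 1024 = 113664 bytes
Total bytes/sec = 113664 * 3311 = 376341504
Total bits/sec = 376341504 * 8 = 3010732032
Mbps = 3010732032 / 1e6 = 3010.73

3010.73 Mbps


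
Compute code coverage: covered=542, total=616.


Coverage = covered / total * 100
Coverage = 542 / 616 * 100
Coverage = 87.99%

87.99%


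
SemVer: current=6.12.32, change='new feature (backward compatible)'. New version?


Current: 6.12.32
Change category: 'new feature (backward compatible)' → minor bump
SemVer rule: minor bump → increment MINOR, reset PATCH to 0 (MAJOR unchanged)
New: 6.13.0

6.13.0


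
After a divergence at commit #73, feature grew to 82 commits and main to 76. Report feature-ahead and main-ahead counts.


Common ancestor: commit #73
feature commits after divergence: 82 - 73 = 9
main commits after divergence: 76 - 73 = 3
feature is 9 commits ahead of main
main is 3 commits ahead of feature

feature ahead: 9, main ahead: 3


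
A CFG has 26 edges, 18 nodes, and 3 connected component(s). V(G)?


Formula: V(G) = E - N + 2P
V(G) = 26 - 18 + 2*3
V(G) = 8 + 6
V(G) = 14

14


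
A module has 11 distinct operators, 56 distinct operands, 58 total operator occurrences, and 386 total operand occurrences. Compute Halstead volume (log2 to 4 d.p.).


Formula: V = N * log2(η), where N = N1 + N2 and η = η1 + η2
η = 11 + 56 = 67
N = 58 + 386 = 444
log2(67) ≈ 6.0661
V = 444 * 6.0661 = 2693.35

2693.35


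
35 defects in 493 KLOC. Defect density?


Defect density = defects / KLOC
Defect density = 35 / 493
Defect density = 0.071 defects/KLOC

0.071 defects/KLOC


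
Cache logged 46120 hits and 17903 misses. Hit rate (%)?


Formula: hit rate = hits / (hits + misses) * 100
hit rate = 46120 / (46120 + 17903) * 100
hit rate = 46120 / 64023 * 100
hit rate = 72.04%

72.04%


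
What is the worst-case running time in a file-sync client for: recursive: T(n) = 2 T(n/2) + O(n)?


Reasoning: master theorem case 2 (merge-sort recurrence)
Complexity: O(n log n)

O(n log n)


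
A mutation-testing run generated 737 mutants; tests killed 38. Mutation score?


Mutation score = killed / total * 100
Mutation score = 38 / 737 * 100
Mutation score = 5.16%

5.16%


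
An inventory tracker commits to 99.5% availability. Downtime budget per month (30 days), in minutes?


Formula: allowed downtime = period * (100 - SLA) / 100
Period (month (30 days)) = 43200 minutes
Unavailability fraction = (100 - 99.5) / 100
Allowed downtime = 43200 * (100 - 99.5) / 100
Allowed downtime = 216.0 minutes

216.0 minutes


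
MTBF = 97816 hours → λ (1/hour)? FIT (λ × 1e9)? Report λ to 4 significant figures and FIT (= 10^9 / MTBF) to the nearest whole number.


Formula: λ = 1 / MTBF; FIT = λ × 1e9 = 1e9 / MTBF
λ = 1 / 97816 ≈ 1.022e-05 failures/hour
FIT = 1e9 / 97816 ≈ 10223 failures per 1e9 hours (nearest whole number)

λ = 1.022e-05 /h, FIT = 10223


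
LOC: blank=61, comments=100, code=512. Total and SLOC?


Total LOC = blank + comment + code
Total LOC = 61 + 100 + 512 = 673
SLOC (source only) = code = 512

Total LOC: 673, SLOC: 512


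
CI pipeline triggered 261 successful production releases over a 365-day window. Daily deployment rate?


Formula: deployments per day = releases / days
= 261 / 365
= 0.715 deploys/day
(equivalently, 5.01 deploys/week)

0.715 deploys/day


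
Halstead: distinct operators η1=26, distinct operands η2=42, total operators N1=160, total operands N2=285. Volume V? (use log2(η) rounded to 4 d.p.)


Formula: V = N * log2(η), where N = N1 + N2 and η = η1 + η2
η = 26 + 42 = 68
N = 160 + 285 = 445
log2(68) ≈ 6.0875
V = 445 * 6.0875 = 2708.94

2708.94


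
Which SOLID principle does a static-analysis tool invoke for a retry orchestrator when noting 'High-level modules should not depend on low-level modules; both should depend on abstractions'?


This describes the Dependency Inversion Principle (DIP)

Dependency Inversion Principle (DIP)


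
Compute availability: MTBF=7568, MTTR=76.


Availability = MTBF / (MTBF + MTTR)
Availability = 7568 / (7568 + 76)
Availability = 7568 / 7644
Availability = 99.0058%

99.0058%


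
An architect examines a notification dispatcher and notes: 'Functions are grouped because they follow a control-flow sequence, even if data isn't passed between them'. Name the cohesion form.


Reasoning: Grouped by order of execution within a routine, not by data flow
Type: Procedural cohesion

Procedural cohesion


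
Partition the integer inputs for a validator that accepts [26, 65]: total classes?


Valid range: [26, 65]
Class 1: x < 26 — invalid
Class 2: 26 ≤ x ≤ 65 — valid
Class 3: x > 65 — invalid
Total equivalence classes: 3

3 equivalence classes


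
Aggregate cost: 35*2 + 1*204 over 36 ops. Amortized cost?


Formula: Amortized cost = Total cost / Operations
Total cost = (35 * 2) + (1 * 204)
Total cost = 70 + 204 = 274
Amortized = 274 / 36 = 7.6111

7.6111


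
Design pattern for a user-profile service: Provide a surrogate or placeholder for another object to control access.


This matches the Proxy pattern

Proxy


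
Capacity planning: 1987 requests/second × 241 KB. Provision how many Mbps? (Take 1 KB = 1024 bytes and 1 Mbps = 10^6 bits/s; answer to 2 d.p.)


Formula: Mbps = payload_bytes * RPS * 8 / 1e6
Payload per request = 241 KB = 241 * 1024 = 246784 bytes
Total bytes/sec = 246784 * 1987 = 490359808
Total bits/sec = 490359808 * 8 = 3922878464
Mbps = 3922878464 / 1e6 = 3922.88

3922.88 Mbps


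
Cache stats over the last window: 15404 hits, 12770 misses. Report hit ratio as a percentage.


Formula: hit rate = hits / (hits + misses) * 100
hit rate = 15404 / (15404 + 12770) * 100
hit rate = 15404 / 28174 * 100
hit rate = 54.67%

54.67%


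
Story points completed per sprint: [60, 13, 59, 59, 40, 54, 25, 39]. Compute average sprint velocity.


Formula: Avg velocity = Total points / Number of sprints
Points: [60, 13, 59, 59, 40, 54, 25, 39]
Sum = 60 + 13 + 59 + 59 + 40 + 54 + 25 + 39 = 349
Avg velocity = 349 / 8 = 43.63 points/sprint

43.63 points/sprint


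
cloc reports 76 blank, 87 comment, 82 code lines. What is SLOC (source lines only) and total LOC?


Total LOC = blank + comment + code
Total LOC = 76 + 87 + 82 = 245
SLOC (source only) = code = 82

Total LOC: 245, SLOC: 82


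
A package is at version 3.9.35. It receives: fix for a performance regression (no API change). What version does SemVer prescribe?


Current: 3.9.35
Change category: 'fix for a performance regression (no API change)' → patch bump
SemVer rule: patch bump → increment PATCH (MAJOR and MINOR unchanged)
New: 3.9.36

3.9.36


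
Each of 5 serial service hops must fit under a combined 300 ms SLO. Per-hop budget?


Formula: per_stage = total_budget / stages
per_stage = 300 / 5
per_stage = 60.0 ms

60.0 ms


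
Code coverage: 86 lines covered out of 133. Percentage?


Coverage = covered / total * 100
Coverage = 86 / 133 * 100
Coverage = 64.66%

64.66%


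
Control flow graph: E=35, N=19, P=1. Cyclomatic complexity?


Formula: V(G) = E - N + 2P
V(G) = 35 - 19 + 2*1
V(G) = 16 + 2
V(G) = 18

18


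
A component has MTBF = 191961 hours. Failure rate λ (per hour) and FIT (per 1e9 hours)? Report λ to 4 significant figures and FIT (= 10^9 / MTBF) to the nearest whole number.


Formula: λ = 1 / MTBF; FIT = λ × 1e9 = 1e9 / MTBF
λ = 1 / 191961 ≈ 5.209e-06 failures/hour
FIT = 1e9 / 191961 ≈ 5209 failures per 1e9 hours (nearest whole number)

λ = 5.209e-06 /h, FIT = 5209


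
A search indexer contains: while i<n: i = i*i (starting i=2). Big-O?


Reasoning: squaring drives double-exponential growth; iterations ~ log log n
Complexity: O(log log n)

O(log log n)


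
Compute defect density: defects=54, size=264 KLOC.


Defect density = defects / KLOC
Defect density = 54 / 264
Defect density = 0.205 defects/KLOC

0.205 defects/KLOC


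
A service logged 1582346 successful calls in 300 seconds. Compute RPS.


Formula: throughput = requests / seconds
throughput = 1582346 / 300
throughput = 5274.49 requests/second

5274.49 requests/second


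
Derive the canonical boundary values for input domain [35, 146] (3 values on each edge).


Range: [35, 146]
Boundaries: just below min, min, min+1, max-1, max, just above max
Values: [34, 35, 36, 145, 146, 147]

[34, 35, 36, 145, 146, 147]


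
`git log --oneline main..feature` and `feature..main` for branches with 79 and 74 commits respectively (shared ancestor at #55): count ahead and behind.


Common ancestor: commit #55
feature commits after divergence: 79 - 55 = 24
main commits after divergence: 74 - 55 = 19
feature is 24 commits ahead of main
main is 19 commits ahead of feature

feature ahead: 24, main ahead: 19


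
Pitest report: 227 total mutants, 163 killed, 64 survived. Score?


Mutation score = killed / total * 100
Mutation score = 163 / 227 * 100
Mutation score = 71.81%

71.81%


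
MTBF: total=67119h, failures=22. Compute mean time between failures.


Formula: MTBF = Total operating time / Number of failures
MTBF = 67119 / 22
MTBF = 3050.86 hours

3050.86 hours


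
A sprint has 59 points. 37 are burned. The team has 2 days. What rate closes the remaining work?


Formula: Required rate = Remaining points / Days left
Remaining = 59 - 37 = 22 points
Required rate = 22 / 2 = 11.0 points/day

11.0 points/day


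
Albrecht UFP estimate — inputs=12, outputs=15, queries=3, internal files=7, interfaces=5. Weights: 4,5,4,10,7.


UFP = EI*4 + EO*5 + EQ*4 + ILF*10 + EIF*7
UFP = 12*4 + 15*5 + 3*4 + 7*10 + 5*7
UFP = 48 + 75 + 12 + 70 + 35
UFP = 240

240


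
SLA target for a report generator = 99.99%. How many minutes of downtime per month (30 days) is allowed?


Formula: allowed downtime = period * (100 - SLA) / 100
Period (month (30 days)) = 43200 minutes
Unavailability fraction = (100 - 99.99) / 100
Allowed downtime = 43200 * (100 - 99.99) / 100
Allowed downtime = 4.32 minutes

4.32 minutes


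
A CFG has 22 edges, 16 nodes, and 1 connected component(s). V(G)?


Formula: V(G) = E - N + 2P
V(G) = 22 - 16 + 2*1
V(G) = 6 + 2
V(G) = 8

8


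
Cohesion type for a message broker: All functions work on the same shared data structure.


Reasoning: Functions share data
Type: Communicational cohesion

Communicational cohesion


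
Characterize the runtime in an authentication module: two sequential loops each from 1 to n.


Reasoning: sequential dominates: O(n) + O(n) = O(n)
Complexity: O(n)

O(n)


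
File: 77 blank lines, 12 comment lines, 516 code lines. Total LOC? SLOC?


Total LOC = blank + comment + code
Total LOC = 77 + 12 + 516 = 605
SLOC (source only) = code = 516

Total LOC: 605, SLOC: 516


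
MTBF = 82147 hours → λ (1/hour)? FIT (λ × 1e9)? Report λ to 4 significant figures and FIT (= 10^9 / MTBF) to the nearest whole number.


Formula: λ = 1 / MTBF; FIT = λ × 1e9 = 1e9 / MTBF
λ = 1 / 82147 ≈ 1.217e-05 failures/hour
FIT = 1e9 / 82147 ≈ 12173 failures per 1e9 hours (nearest whole number)

λ = 1.217e-05 /h, FIT = 12173


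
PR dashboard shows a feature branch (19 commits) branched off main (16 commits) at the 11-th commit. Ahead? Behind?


Common ancestor: commit #11
feature commits after divergence: 19 - 11 = 8
main commits after divergence: 16 - 11 = 5
feature is 8 commits ahead of main
main is 5 commits ahead of feature

feature ahead: 8, main ahead: 5


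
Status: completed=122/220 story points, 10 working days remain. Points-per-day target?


Formula: Required rate = Remaining points / Days left
Remaining = 220 - 122 = 98 points
Required rate = 98 / 10 = 9.8 points/day

9.8 points/day


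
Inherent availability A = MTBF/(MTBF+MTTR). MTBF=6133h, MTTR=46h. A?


Availability = MTBF / (MTBF + MTTR)
Availability = 6133 / (6133 + 46)
Availability = 6133 / 6179
Availability = 99.2555%

99.2555%


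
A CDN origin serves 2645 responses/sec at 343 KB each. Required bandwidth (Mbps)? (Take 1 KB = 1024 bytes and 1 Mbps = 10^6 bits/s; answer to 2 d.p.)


Formula: Mbps = payload_bytes * RPS * 8 / 1e6
Payload per request = 343 KB = 343 * 1024 = 351232 bytes
Total bytes/sec = 351232 * 2645 = 929008640
Total bits/sec = 929008640 * 8 = 7432069120
Mbps = 7432069120 / 1e6 = 7432.07

7432.07 Mbps


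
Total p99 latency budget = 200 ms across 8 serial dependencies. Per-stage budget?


Formula: per_stage = total_budget / stages
per_stage = 200 / 8
per_stage = 25.0 ms

25.0 ms


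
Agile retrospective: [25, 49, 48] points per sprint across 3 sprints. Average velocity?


Formula: Avg velocity = Total points / Number of sprints
Points: [25, 49, 48]
Sum = 25 + 49 + 48 = 122
Avg velocity = 122 / 3 = 40.67 points/sprint

40.67 points/sprint


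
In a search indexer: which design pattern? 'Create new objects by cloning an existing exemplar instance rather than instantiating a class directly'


This matches the Prototype pattern

Prototype


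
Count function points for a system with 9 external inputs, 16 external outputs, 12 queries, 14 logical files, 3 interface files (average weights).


UFP = EI*4 + EO*5 + EQ*4 + ILF*10 + EIF*7
UFP = 9*4 + 16*5 + 12*4 + 14*10 + 3*7
UFP = 36 + 80 + 48 + 140 + 21
UFP = 325

325


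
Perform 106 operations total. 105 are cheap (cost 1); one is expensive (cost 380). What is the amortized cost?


Formula: Amortized cost = Total cost / Operations
Total cost = (105 * 1) + (1 * 380)
Total cost = 105 + 380 = 485
Amortized = 485 / 106 = 4.5755

4.5755


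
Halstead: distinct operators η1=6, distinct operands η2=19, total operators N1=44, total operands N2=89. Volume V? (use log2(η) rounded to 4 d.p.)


Formula: V = N * log2(η), where N = N1 + N2 and η = η1 + η2
η = 6 + 19 = 25
N = 44 + 89 = 133
log2(25) ≈ 4.6439
V = 133 * 4.6439 = 617.64

617.64


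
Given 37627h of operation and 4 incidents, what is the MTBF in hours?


Formula: MTBF = Total operating time / Number of failures
MTBF = 37627 / 4
MTBF = 9406.75 hours

9406.75 hours


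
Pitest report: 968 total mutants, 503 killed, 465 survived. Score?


Mutation score = killed / total * 100
Mutation score = 503 / 968 * 100
Mutation score = 51.96%

51.96%


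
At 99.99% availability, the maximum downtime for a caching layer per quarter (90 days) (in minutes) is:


Formula: allowed downtime = period * (100 - SLA) / 100
Period (quarter (90 days)) = 129600 minutes
Unavailability fraction = (100 - 99.99) / 100
Allowed downtime = 129600 * (100 - 99.99) / 100
Allowed downtime = 12.96 minutes

12.96 minutes


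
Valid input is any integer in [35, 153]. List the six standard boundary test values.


Range: [35, 153]
Boundaries: just below min, min, min+1, max-1, max, just above max
Values: [34, 35, 36, 152, 153, 154]

[34, 35, 36, 152, 153, 154]


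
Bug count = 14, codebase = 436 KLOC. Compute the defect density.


Defect density = defects / KLOC
Defect density = 14 / 436
Defect density = 0.032 defects/KLOC

0.032 defects/KLOC


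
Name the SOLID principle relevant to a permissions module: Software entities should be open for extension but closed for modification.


This describes the Open/Closed Principle (OCP)

Open/Closed Principle (OCP)


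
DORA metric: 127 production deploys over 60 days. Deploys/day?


Formula: deployments per day = releases / days
= 127 / 60
= 2.117 deploys/day
(equivalently, 14.82 deploys/week)

2.117 deploys/day


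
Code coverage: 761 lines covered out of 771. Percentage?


Coverage = covered / total * 100
Coverage = 761 / 771 * 100
Coverage = 98.7%

98.7%


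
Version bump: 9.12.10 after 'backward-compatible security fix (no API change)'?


Current: 9.12.10
Change category: 'backward-compatible security fix (no API change)' → patch bump
SemVer rule: patch bump → increment PATCH (MAJOR and MINOR unchanged)
New: 9.12.11

9.12.11


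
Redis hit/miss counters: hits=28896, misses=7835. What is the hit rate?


Formula: hit rate = hits / (hits + misses) * 100
hit rate = 28896 / (28896 + 7835) * 100
hit rate = 28896 / 36731 * 100
hit rate = 78.67%

78.67%


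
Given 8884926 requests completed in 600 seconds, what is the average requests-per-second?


Formula: throughput = requests / seconds
throughput = 8884926 / 600
throughput = 14808.21 requests/second

14808.21 requests/second


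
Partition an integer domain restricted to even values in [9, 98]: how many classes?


Constraint: even integers in [9, 98]
Class 1: x < 9 — out-of-range invalid
Class 2: x in [9,98] but odd — wrong type invalid
Class 3: x in [9,98] and even — valid
Class 4: x > 98 — out-of-range invalid
Total equivalence classes: 4

4 equivalence classes


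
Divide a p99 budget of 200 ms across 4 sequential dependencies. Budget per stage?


Formula: per_stage = total_budget / stages
per_stage = 200 / 4
per_stage = 50.0 ms

50.0 ms


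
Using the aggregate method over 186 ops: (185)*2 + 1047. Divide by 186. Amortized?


Formula: Amortized cost = Total cost / Operations
Total cost = (185 * 2) + (1 * 1047)
Total cost = 370 + 1047 = 1417
Amortized = 1417 / 186 = 7.6183

7.6183


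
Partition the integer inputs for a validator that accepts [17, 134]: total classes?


Valid range: [17, 134]
Class 1: x < 17 — invalid
Class 2: 17 ≤ x ≤ 134 — valid
Class 3: x > 134 — invalid
Total equivalence classes: 3

3 equivalence classes


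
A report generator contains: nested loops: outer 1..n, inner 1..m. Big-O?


Reasoning: product of independent bounds
Complexity: O(n*m)

O(n*m)


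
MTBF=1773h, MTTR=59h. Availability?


Availability = MTBF / (MTBF + MTTR)
Availability = 1773 / (1773 + 59)
Availability = 1773 / 1832
Availability = 96.7795%

96.7795%


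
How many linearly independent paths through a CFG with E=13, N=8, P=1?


Formula: V(G) = E - N + 2P
V(G) = 13 - 8 + 2*1
V(G) = 5 + 2
V(G) = 7

7


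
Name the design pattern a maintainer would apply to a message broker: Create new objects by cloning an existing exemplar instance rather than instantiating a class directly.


This matches the Prototype pattern

Prototype


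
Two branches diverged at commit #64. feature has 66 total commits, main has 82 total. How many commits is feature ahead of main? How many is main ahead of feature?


Common ancestor: commit #64
feature commits after divergence: 66 - 64 = 2
main commits after divergence: 82 - 64 = 18
feature is 2 commits ahead of main
main is 18 commits ahead of feature

feature ahead: 2, main ahead: 18


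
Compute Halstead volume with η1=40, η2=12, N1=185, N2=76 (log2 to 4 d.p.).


Formula: V = N * log2(η), where N = N1 + N2 and η = η1 + η2
η = 40 + 12 = 52
N = 185 + 76 = 261
log2(52) ≈ 5.7004
V = 261 * 5.7004 = 1487.80

1487.80


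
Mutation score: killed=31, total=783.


Mutation score = killed / total * 100
Mutation score = 31 / 783 * 100
Mutation score = 3.96%

3.96%


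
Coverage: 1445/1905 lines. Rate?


Coverage = covered / total * 100
Coverage = 1445 / 1905 * 100
Coverage = 75.85%

75.85%


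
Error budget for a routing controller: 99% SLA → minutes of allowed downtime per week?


Formula: allowed downtime = period * (100 - SLA) / 100
Period (week) = 10080 minutes
Unavailability fraction = (100 - 99.0) / 100
Allowed downtime = 10080 * (100 - 99.0) / 100
Allowed downtime = 100.8 minutes

100.8 minutes


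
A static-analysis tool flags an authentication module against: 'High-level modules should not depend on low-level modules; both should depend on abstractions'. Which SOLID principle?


This describes the Dependency Inversion Principle (DIP)

Dependency Inversion Principle (DIP)


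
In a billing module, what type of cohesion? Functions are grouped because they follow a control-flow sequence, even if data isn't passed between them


Reasoning: Grouped by order of execution within a routine, not by data flow
Type: Procedural cohesion

Procedural cohesion


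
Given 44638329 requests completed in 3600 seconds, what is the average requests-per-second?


Formula: throughput = requests / seconds
throughput = 44638329 / 3600
throughput = 12399.54 requests/second

12399.54 requests/second


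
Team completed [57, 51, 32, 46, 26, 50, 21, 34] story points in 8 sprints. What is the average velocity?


Formula: Avg velocity = Total points / Number of sprints
Points: [57, 51, 32, 46, 26, 50, 21, 34]
Sum = 57 + 51 + 32 + 46 + 26 + 50 + 21 + 34 = 317
Avg velocity = 317 / 8 = 39.63 points/sprint

39.63 points/sprint


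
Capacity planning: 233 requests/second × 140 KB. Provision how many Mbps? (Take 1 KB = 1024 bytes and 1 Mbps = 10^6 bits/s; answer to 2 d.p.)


Formula: Mbps = payload_bytes * RPS * 8 / 1e6
Payload per request = 140 KB = 140 * 1024 = 143360 bytes
Total bytes/sec = 143360 * 233 = 33402880
Total bits/sec = 33402880 * 8 = 267223040
Mbps = 267223040 / 1e6 = 267.22

267.22 Mbps


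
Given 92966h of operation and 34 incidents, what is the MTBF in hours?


Formula: MTBF = Total operating time / Number of failures
MTBF = 92966 / 34
MTBF = 2734.29 hours

2734.29 hours


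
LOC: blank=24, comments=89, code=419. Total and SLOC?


Total LOC = blank + comment + code
Total LOC = 24 + 89 + 419 = 532
SLOC (source only) = code = 419

Total LOC: 532, SLOC: 419


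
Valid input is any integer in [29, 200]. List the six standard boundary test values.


Range: [29, 200]
Boundaries: just below min, min, min+1, max-1, max, just above max
Values: [28, 29, 30, 199, 200, 201]

[28, 29, 30, 199, 200, 201]


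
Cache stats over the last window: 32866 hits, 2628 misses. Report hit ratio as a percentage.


Formula: hit rate = hits / (hits + misses) * 100
hit rate = 32866 / (32866 + 2628) * 100
hit rate = 32866 / 35494 * 100
hit rate = 92.6%

92.6%


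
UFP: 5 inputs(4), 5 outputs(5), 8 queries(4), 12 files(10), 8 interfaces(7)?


UFP = EI*4 + EO*5 + EQ*4 + ILF*10 + EIF*7
UFP = 5*4 + 5*5 + 8*4 + 12*10 + 8*7
UFP = 20 + 25 + 32 + 120 + 56
UFP = 253

253


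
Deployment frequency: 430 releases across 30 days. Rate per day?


Formula: deployments per day = releases / days
= 430 / 30
= 14.333 deploys/day
(equivalently, 100.33 deploys/week)

14.333 deploys/day


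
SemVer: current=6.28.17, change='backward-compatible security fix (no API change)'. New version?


Current: 6.28.17
Change category: 'backward-compatible security fix (no API change)' → patch bump
SemVer rule: patch bump → increment PATCH (MAJOR and MINOR unchanged)
New: 6.28.18

6.28.18


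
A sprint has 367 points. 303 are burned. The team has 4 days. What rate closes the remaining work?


Formula: Required rate = Remaining points / Days left
Remaining = 367 - 303 = 64 points
Required rate = 64 / 4 = 16.0 points/day

16.0 points/day


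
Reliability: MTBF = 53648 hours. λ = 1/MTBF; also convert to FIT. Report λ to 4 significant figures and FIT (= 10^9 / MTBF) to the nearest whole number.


Formula: λ = 1 / MTBF; FIT = λ × 1e9 = 1e9 / MTBF
λ = 1 / 53648 ≈ 1.864e-05 failures/hour
FIT = 1e9 / 53648 ≈ 18640 failures per 1e9 hours (nearest whole number)

λ = 1.864e-05 /h, FIT = 18640


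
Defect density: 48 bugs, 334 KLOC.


Defect density = defects / KLOC
Defect density = 48 / 334
Defect density = 0.144 defects/KLOC

0.144 defects/KLOC


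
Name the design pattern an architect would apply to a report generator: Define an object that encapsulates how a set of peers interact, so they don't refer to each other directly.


This matches the Mediator pattern

Mediator


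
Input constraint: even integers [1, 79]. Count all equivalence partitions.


Constraint: even integers in [1, 79]
Class 1: x < 1 — out-of-range invalid
Class 2: x in [1,79] but odd — wrong type invalid
Class 3: x in [1,79] and even — valid
Class 4: x > 79 — out-of-range invalid
Total equivalence classes: 4

4 equivalence classes


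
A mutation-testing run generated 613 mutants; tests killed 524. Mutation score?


Mutation score = killed / total * 100
Mutation score = 524 / 613 * 100
Mutation score = 85.48%

85.48%


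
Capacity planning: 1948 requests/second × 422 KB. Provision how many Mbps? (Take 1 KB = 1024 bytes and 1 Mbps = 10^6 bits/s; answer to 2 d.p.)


Formula: Mbps = payload_bytes * RPS * 8 / 1e6
Payload per request = 422 KB = 422 * 1024 = 432128 bytes
Total bytes/sec = 432128 * 1948 = 841785344
Total bits/sec = 841785344 * 8 = 6734282752
Mbps = 6734282752 / 1e6 = 6734.28

6734.28 Mbps


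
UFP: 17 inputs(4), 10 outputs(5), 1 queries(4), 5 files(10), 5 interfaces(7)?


UFP = EI*4 + EO*5 + EQ*4 + ILF*10 + EIF*7
UFP = 17*4 + 10*5 + 1*4 + 5*10 + 5*7
UFP = 68 + 50 + 4 + 50 + 35
UFP = 207

207


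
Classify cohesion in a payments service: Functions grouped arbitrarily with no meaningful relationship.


Reasoning: Worst: random grouping
Type: Coincidental cohesion

Coincidental cohesion


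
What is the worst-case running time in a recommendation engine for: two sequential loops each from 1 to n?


Reasoning: sequential dominates: O(n) + O(n) = O(n)
Complexity: O(n)

O(n)


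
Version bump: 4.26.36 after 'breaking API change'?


Current: 4.26.36
Change category: 'breaking API change' → major bump
SemVer rule: major bump → increment MAJOR, reset MINOR and PATCH to 0
New: 5.0.0

5.0.0


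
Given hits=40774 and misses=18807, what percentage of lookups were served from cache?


Formula: hit rate = hits / (hits + misses) * 100
hit rate = 40774 / (40774 + 18807) * 100
hit rate = 40774 / 59581 * 100
hit rate = 68.43%

68.43%


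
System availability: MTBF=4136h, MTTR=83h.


Availability = MTBF / (MTBF + MTTR)
Availability = 4136 / (4136 + 83)
Availability = 4136 / 4219
Availability = 98.0327%

98.0327%


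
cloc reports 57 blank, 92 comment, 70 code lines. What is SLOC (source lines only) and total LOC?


Total LOC = blank + comment + code
Total LOC = 57 + 92 + 70 = 219
SLOC (source only) = code = 70

Total LOC: 219, SLOC: 70


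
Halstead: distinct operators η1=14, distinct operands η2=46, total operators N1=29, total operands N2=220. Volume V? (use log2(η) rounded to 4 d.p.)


Formula: V = N * log2(η), where N = N1 + N2 and η = η1 + η2
η = 14 + 46 = 60
N = 29 + 220 = 249
log2(60) ≈ 5.9069
V = 249 * 5.9069 = 1470.82

1470.82


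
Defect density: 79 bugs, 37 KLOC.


Defect density = defects / KLOC
Defect density = 79 / 37
Defect density = 2.135 defects/KLOC

2.135 defects/KLOC


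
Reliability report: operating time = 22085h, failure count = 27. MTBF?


Formula: MTBF = Total operating time / Number of failures
MTBF = 22085 / 27
MTBF = 817.96 hours

817.96 hours


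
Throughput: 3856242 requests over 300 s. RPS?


Formula: throughput = requests / seconds
throughput = 3856242 / 300
throughput = 12854.14 requests/second

12854.14 requests/second


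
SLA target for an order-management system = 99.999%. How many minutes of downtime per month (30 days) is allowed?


Formula: allowed downtime = period * (100 - SLA) / 100
Period (month (30 days)) = 43200 minutes
Unavailability fraction = (100 - 99.999) / 100
Allowed downtime = 43200 * (100 - 99.999) / 100
Allowed downtime = 0.432 minutes

0.432 minutes


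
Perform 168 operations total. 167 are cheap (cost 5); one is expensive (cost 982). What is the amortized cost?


Formula: Amortized cost = Total cost / Operations
Total cost = (167 * 5) + (1 * 982)
Total cost = 835 + 982 = 1817
Amortized = 1817 / 168 = 10.8155

10.8155


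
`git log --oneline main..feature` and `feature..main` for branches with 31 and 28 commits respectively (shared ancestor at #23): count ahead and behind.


Common ancestor: commit #23
feature commits after divergence: 31 - 23 = 8
main commits after divergence: 28 - 23 = 5
feature is 8 commits ahead of main
main is 5 commits ahead of feature

feature ahead: 8, main ahead: 5


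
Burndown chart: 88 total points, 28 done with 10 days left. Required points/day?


Formula: Required rate = Remaining points / Days left
Remaining = 88 - 28 = 60 points
Required rate = 60 / 10 = 6.0 points/day

6.0 points/day


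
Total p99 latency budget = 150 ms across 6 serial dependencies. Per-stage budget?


Formula: per_stage = total_budget / stages
per_stage = 150 / 6
per_stage = 25.0 ms

25.0 ms


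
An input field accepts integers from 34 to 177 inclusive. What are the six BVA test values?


Range: [34, 177]
Boundaries: just below min, min, min+1, max-1, max, just above max
Values: [33, 34, 35, 176, 177, 178]

[33, 34, 35, 176, 177, 178]


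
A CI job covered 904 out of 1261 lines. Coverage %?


Coverage = covered / total * 100
Coverage = 904 / 1261 * 100
Coverage = 71.69%

71.69%


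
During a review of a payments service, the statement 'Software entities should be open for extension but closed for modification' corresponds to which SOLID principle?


This describes the Open/Closed Principle (OCP)

Open/Closed Principle (OCP)


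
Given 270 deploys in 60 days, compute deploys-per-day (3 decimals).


Formula: deployments per day = releases / days
= 270 / 60
= 4.5 deploys/day
(equivalently, 31.5 deploys/week)

4.5 deploys/day
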